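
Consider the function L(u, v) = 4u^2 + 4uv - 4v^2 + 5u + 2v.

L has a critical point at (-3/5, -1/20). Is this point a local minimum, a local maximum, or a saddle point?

saddle point

The Hessian of L is constant: H = [[8, 4], [4, -8]].
det(H) = 8·(-8) − 4² = -80.
Since det(H) < 0, H is indefinite and the critical point is a saddle point.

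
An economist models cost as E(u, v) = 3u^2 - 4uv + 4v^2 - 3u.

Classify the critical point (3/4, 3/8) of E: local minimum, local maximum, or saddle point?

The Hessian of E is constant: H = [[6, -4], [-4, 8]].
det(H) = 6·8 − (-4)² = 32.
det(H) > 0 and tr(H) = 14 > 0, so H is positive definite and the point is a local minimum.

local minimum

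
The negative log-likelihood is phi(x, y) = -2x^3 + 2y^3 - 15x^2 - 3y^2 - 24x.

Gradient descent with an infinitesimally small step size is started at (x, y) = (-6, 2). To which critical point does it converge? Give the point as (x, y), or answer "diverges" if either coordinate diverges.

(-4, 1)

phi is separable, so gradient descent decouples: x follows -∂phi/∂x, y follows -∂phi/∂y.
∂phi/∂x = -6(x + 1)(x + 4); at x=-6 this is -60, so x increases.
∂phi/∂y = 6y(y - 1); at y=2 this is 12, so y decreases.
x converges to its nearest critical value -4 (a local min of the x-part); y converges to 1. The iterate converges to (-4, 1).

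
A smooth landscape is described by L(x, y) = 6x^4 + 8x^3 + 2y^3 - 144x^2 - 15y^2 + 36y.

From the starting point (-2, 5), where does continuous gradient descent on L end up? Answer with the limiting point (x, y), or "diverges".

L is separable, so gradient descent decouples: x follows -∂L/∂x, y follows -∂L/∂y.
∂L/∂x = 24x(x - 3)(x + 4); at x=-2 this is 480, so x decreases.
∂L/∂y = 6(y - 3)(y - 2); at y=5 this is 36, so y decreases.
x converges to its nearest critical value -4 (a local min of the x-part); y converges to 3. The iterate converges to (-4, 3).

(-4, 3)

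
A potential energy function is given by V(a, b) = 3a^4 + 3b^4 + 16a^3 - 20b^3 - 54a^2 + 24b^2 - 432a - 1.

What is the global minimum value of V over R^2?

-1236

V(a,b) separates as P(a) + Q(b) − 1, so its minimum is min P + min Q − 1.
P'(a) = 12(a - 3)(a + 3)(a + 4) vanishes at a ∈ {-4, -3, 3}; Q'(b) = 12b(b - 4)(b - 1) vanishes at b ∈ {0, 1, 4}.
Local minima of P (where P''>0): P(-4)=608, P(3)=-1107. Local minima of Q: Q(0)=0, Q(4)=-128.
So the global minimum of V is P(3) + Q(4) − 1 = -1107 − 128 − 1 = -1236, attained at (3, 4).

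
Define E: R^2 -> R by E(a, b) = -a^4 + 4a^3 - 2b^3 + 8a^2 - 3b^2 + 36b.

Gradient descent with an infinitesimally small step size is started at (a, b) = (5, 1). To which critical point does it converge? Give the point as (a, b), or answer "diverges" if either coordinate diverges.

diverges

E is separable, so gradient descent decouples: a follows -∂E/∂a, b follows -∂E/∂b.
∂E/∂a = -4a(a - 4)(a + 1); at a=5 this is -120, so a increases.
∂E/∂b = -6(b - 2)(b + 3); at b=1 this is 24, so b decreases.
The a-coordinate has no critical point in that direction and runs off to infinity.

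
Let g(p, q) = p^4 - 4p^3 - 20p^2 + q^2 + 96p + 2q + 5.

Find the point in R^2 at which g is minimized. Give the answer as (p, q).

g(p,q) separates as A(p) + B(q) + 5, so its minimum is min A + min B + 5.
A'(p) = 4(p - 4)(p - 2)(p + 3) vanishes at p ∈ {-3, 2, 4}; B'(q) = 2q + 2 vanishes at q ∈ {-1}.
Local minima of A (where A''>0): A(-3)=-279, A(4)=64. Local minima of B: B(-1)=-1.
So the global minimum of g is A(-3) + B(-1) + 5 = -279 − 1 + 5 = -275, attained at (-3, -1).

(-3, -1)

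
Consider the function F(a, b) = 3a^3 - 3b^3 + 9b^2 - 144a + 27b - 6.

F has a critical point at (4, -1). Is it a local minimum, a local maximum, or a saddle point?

local minimum

The mixed partial ∂²F/∂a∂b is 0, so the Hessian at any point is diag(F_aa, F_bb) = diag(18a, 18(-b + 1)).
At (4, -1): H = diag(72, 36).
Both eigenvalues are positive, so H is positive definite: a local minimum.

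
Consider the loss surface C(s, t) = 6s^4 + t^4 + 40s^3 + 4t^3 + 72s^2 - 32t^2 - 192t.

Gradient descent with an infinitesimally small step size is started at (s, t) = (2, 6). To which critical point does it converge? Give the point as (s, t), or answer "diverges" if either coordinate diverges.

(0, 4)

C is separable, so gradient descent decouples: s follows -∂C/∂s, t follows -∂C/∂t.
∂C/∂s = 24s(s + 2)(s + 3); at s=2 this is 960, so s decreases.
∂C/∂t = 4(t - 4)(t + 3)(t + 4); at t=6 this is 720, so t decreases.
s converges to its nearest critical value 0 (a local min of the s-part); t converges to 4. The iterate converges to (0, 4).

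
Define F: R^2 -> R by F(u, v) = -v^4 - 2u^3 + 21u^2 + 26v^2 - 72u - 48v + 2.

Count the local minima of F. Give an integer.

F separates as a function of u plus a function of v, so ∇F=0 decouples.
∂F/∂u = -6(u - 4)(u - 3) = 0 at u ∈ {3, 4}; ∂F/∂v = -4(v - 3)(v - 1)(v + 4) = 0 at v ∈ {-4, 1, 3}.
The Hessian is diagonal: diag(F_uu, F_vv). Second derivatives: F_uu(3)=6, F_uu(4)=-6; F_vv(-4)=-140, F_vv(1)=40, F_vv(3)=-56.
Local minima occur where both diagonal entries positive: (3, 1). Count: 1.

1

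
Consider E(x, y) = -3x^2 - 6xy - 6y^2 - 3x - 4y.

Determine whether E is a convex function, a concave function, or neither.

E is quadratic, so its Hessian is the constant matrix H = [[-6, -6], [-6, -12]].
det(H) = 36, tr(H) = -18.
det(H) > 0 and tr(H) < 0, so H is negative definite everywhere: concave.

concave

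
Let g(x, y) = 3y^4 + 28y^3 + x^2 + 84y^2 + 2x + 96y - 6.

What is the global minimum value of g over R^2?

-71

g(x,y) separates as P(x) + Q(y) − 6, so its minimum is min P + min Q − 6.
P'(x) = 2x + 2 vanishes at x ∈ {-1}; Q'(y) = 12(y + 1)(y + 2)(y + 4) vanishes at y ∈ {-4, -2, -1}.
Local minima of P (where P''>0): P(-1)=-1. Local minima of Q: Q(-4)=-64, Q(-1)=-37.
So the global minimum of g is P(-1) + Q(-4) − 6 = -1 − 64 − 6 = -71, attained at (-1, -4).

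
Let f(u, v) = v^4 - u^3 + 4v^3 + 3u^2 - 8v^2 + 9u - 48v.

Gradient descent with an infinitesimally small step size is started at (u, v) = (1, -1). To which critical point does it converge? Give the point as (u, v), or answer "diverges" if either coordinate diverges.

f is separable, so gradient descent decouples: u follows -∂f/∂u, v follows -∂f/∂v.
∂f/∂u = -3(u - 3)(u + 1); at u=1 this is 12, so u decreases.
∂f/∂v = 4(v - 2)(v + 2)(v + 3); at v=-1 this is -24, so v increases.
u converges to its nearest critical value -1 (a local min of the u-part); v converges to 2. The iterate converges to (-1, 2).

(-1, 2)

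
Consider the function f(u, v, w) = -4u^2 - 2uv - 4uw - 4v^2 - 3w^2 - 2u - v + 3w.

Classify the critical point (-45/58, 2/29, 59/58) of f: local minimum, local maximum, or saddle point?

local maximum

The Hessian is constant: H = [[-8, -2, -4], [-2, -8, 0], [-4, 0, -6]].
Leading principal minors: Δ₁ = -8, Δ₂ = 60, Δ₃ = -232.
The minors alternate sign starting negative (−, +, −), so H is negative definite: a local maximum.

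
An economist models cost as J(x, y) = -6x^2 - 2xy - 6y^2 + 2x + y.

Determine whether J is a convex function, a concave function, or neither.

J is quadratic, so its Hessian is the constant matrix H = [[-12, -2], [-2, -12]].
det(H) = 140, tr(H) = -24.
det(H) > 0 and tr(H) < 0, so H is negative definite everywhere: concave.

concave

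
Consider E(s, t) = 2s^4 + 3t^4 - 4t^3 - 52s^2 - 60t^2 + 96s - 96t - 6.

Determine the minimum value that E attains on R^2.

E(s,t) separates as P(s) + Q(t) − 6, so its minimum is min P + min Q − 6.
P'(s) = 8(s - 3)(s - 1)(s + 4) vanishes at s ∈ {-4, 1, 3}; Q'(t) = 12(t - 4)(t + 1)(t + 2) vanishes at t ∈ {-2, -1, 4}.
Local minima of P (where P''>0): P(-4)=-704, P(3)=-18. Local minima of Q: Q(-2)=32, Q(4)=-832.
So the global minimum of E is P(-4) + Q(4) − 6 = -704 − 832 − 6 = -1542, attained at (-4, 4).

-1542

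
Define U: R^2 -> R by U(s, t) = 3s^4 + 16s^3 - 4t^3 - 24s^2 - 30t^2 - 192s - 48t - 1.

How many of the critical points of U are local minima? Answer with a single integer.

U separates as a function of s plus a function of t, so ∇U=0 decouples.
∂U/∂s = 12(s - 2)(s + 2)(s + 4) = 0 at s ∈ {-4, -2, 2}; ∂U/∂t = -12(t + 1)(t + 4) = 0 at t ∈ {-4, -1}.
The Hessian is diagonal: diag(U_ss, U_tt). Second derivatives: U_ss(-4)=144, U_ss(-2)=-96, U_ss(2)=288; U_tt(-4)=36, U_tt(-1)=-36.
Local minima occur where both diagonal entries positive: (-4, -4), (2, -4). Count: 2.

2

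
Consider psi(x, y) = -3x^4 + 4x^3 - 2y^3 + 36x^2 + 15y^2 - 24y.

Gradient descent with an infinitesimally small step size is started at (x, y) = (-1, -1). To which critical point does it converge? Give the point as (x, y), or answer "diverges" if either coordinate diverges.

(0, 1)

psi is separable, so gradient descent decouples: x follows -∂psi/∂x, y follows -∂psi/∂y.
∂psi/∂x = -12x(x - 3)(x + 2); at x=-1 this is -48, so x increases.
∂psi/∂y = -6(y - 4)(y - 1); at y=-1 this is -60, so y increases.
x converges to its nearest critical value 0 (a local min of the x-part); y converges to 1. The iterate converges to (0, 1).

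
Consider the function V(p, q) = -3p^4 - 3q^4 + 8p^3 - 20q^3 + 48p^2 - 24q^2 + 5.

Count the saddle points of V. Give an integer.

4

V separates as a function of p plus a function of q, so ∇V=0 decouples.
∂V/∂p = -12p(p - 4)(p + 2) = 0 at p ∈ {-2, 0, 4}; ∂V/∂q = -12q(q + 1)(q + 4) = 0 at q ∈ {-4, -1, 0}.
The Hessian is diagonal: diag(V_pp, V_qq). Second derivatives: V_pp(-2)=-144, V_pp(0)=96, V_pp(4)=-288; V_qq(-4)=-144, V_qq(-1)=36, V_qq(0)=-48.
Saddle points occur where the two diagonal entries have opposite signs: (-2, -1), (0, -4), (0, 0), (4, -1). Count: 4.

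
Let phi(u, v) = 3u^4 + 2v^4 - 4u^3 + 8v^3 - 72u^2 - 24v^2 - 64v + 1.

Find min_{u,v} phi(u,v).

phi(u,v) separates as P(u) + Q(v) + 1, so its minimum is min P + min Q + 1.
P'(u) = 12u(u - 4)(u + 3) vanishes at u ∈ {-3, 0, 4}; Q'(v) = 8(v - 2)(v + 1)(v + 4) vanishes at v ∈ {-4, -1, 2}.
Local minima of P (where P''>0): P(-3)=-297, P(4)=-640. Local minima of Q: Q(-4)=-128, Q(2)=-128.
So the global minimum of phi is P(4) + Q(-4) + 1 = -640 − 128 + 1 = -767, attained at (4, -4).

-767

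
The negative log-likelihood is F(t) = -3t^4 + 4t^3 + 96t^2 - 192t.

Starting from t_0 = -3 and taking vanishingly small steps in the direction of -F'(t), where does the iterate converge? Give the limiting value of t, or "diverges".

1

F'(t) = -12(t - 4)(t - 1)(t + 4), so F'(-3) = -336.
Gradient descent moves in the -F' direction, i.e. t is increasing.
The nearest critical point in that direction is t = 1, where F'' = 180 > 0 (a local minimum). The iterate converges there.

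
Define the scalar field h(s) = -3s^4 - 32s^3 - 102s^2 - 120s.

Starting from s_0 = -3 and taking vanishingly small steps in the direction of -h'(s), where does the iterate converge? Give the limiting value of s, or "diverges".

-2

h'(s) = -12(s + 1)(s + 2)(s + 5), so h'(-3) = -48.
Gradient descent moves in the -h' direction, i.e. s is increasing.
The nearest critical point in that direction is s = -2, where h'' = 36 > 0 (a local minimum). The iterate converges there.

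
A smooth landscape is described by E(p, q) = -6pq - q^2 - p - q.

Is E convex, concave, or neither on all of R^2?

E is quadratic, so its Hessian is the constant matrix H = [[0, -6], [-6, -2]].
det(H) = -36, tr(H) = -2.
det(H) < 0, so H is indefinite: neither convex nor concave.

neither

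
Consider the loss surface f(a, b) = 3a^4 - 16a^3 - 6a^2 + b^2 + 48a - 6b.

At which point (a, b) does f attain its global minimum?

f(a,b) separates as P(a) + Q(b), so its minimum is min P + min Q.
P'(a) = 12(a - 4)(a - 1)(a + 1) vanishes at a ∈ {-1, 1, 4}; Q'(b) = 2b - 6 vanishes at b ∈ {3}.
Local minima of P (where P''>0): P(-1)=-35, P(4)=-160. Local minima of Q: Q(3)=-9.
So the global minimum of f is P(4) + Q(3) = -160 − 9 = -169, attained at (4, 3).

(4, 3)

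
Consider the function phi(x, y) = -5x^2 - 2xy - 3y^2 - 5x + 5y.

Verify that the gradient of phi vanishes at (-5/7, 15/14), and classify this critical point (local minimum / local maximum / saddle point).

∇phi = (-10x - 2y - 5, -2x - 6y + 5); substituting (-5/7, 15/14) gives ∇phi = (0, 0), so (-5/7, 15/14) is indeed a critical point.
The Hessian of phi is constant: H = [[-10, -2], [-2, -6]].
det(H) = (-10)·(-6) − (-2)² = 56.
det(H) > 0 and tr(H) = -16 < 0, so H is negative definite and the point is a local maximum.

local maximum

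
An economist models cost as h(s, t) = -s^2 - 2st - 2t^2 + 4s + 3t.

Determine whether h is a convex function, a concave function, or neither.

h is quadratic, so its Hessian is the constant matrix H = [[-2, -2], [-2, -4]].
det(H) = 4, tr(H) = -6.
det(H) > 0 and tr(H) < 0, so H is negative definite everywhere: concave.

concave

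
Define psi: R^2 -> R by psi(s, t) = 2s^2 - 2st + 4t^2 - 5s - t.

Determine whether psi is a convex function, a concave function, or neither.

convex

psi is quadratic, so its Hessian is the constant matrix H = [[4, -2], [-2, 8]].
det(H) = 28, tr(H) = 12.
det(H) > 0 and tr(H) > 0, so H is positive definite everywhere: convex.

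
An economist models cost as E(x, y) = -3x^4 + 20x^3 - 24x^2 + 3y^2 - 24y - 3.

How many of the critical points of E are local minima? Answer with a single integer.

E separates as a function of x plus a function of y, so ∇E=0 decouples.
∂E/∂x = -12x(x - 4)(x - 1) = 0 at x ∈ {0, 1, 4}; ∂E/∂y = 6(y - 4) = 0 at y ∈ {4}.
The Hessian is diagonal: diag(E_xx, E_yy). Second derivatives: E_xx(0)=-48, E_xx(1)=36, E_xx(4)=-144; E_yy(4)=6.
Local minima occur where both diagonal entries positive: (1, 4). Count: 1.

1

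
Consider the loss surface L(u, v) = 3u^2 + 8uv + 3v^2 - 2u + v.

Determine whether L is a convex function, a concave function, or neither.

neither

L is quadratic, so its Hessian is the constant matrix H = [[6, 8], [8, 6]].
det(H) = -28, tr(H) = 12.
det(H) < 0, so H is indefinite: neither convex nor concave.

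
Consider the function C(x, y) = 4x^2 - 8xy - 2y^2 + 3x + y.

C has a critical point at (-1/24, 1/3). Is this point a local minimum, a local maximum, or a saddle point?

saddle point

The Hessian of C is constant: H = [[8, -8], [-8, -4]].
det(H) = 8·(-4) − (-8)² = -96.
Since det(H) < 0, H is indefinite and the critical point is a saddle point.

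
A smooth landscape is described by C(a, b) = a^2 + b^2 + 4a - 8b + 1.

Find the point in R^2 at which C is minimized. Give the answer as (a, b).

(-2, 4)

C(a,b) separates as P(a) + Q(b) + 1, so its minimum is min P + min Q + 1.
P'(a) = 2a + 4 vanishes at a ∈ {-2}; Q'(b) = 2b - 8 vanishes at b ∈ {4}.
Local minima of P (where P''>0): P(-2)=-4. Local minima of Q: Q(4)=-16.
So the global minimum of C is P(-2) + Q(4) + 1 = -4 − 16 + 1 = -19, attained at (-2, 4).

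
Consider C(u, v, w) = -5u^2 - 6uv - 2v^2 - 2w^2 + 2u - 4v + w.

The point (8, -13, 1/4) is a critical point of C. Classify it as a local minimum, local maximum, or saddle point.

local maximum

The Hessian is constant: H = [[-10, -6, 0], [-6, -4, 0], [0, 0, -4]].
Leading principal minors: Δ₁ = -10, Δ₂ = 4, Δ₃ = -16.
The minors alternate sign starting negative (−, +, −), so H is negative definite: a local maximum.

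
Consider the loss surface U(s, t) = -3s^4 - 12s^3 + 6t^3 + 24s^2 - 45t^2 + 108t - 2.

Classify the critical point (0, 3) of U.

local minimum

The mixed partial ∂²U/∂s∂t is 0, so the Hessian at any point is diag(U_ss, U_tt) = diag(12(-3s^2 - 6s + 4), 18(2t - 5)).
At (0, 3): H = diag(48, 18).
Both eigenvalues are positive, so H is positive definite: a local minimum.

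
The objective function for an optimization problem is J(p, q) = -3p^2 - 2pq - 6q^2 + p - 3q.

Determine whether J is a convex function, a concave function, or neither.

J is quadratic, so its Hessian is the constant matrix H = [[-6, -2], [-2, -12]].
det(H) = 68, tr(H) = -18.
det(H) > 0 and tr(H) < 0, so H is negative definite everywhere: concave.

concave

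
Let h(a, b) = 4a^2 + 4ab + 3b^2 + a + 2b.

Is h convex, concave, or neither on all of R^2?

h is quadratic, so its Hessian is the constant matrix H = [[8, 4], [4, 6]].
det(H) = 32, tr(H) = 14.
det(H) > 0 and tr(H) > 0, so H is positive definite everywhere: convex.

convex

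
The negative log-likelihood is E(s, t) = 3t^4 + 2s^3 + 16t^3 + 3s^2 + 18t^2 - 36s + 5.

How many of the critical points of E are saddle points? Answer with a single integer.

E separates as a function of s plus a function of t, so ∇E=0 decouples.
∂E/∂s = 6(s - 2)(s + 3) = 0 at s ∈ {-3, 2}; ∂E/∂t = 12t(t + 1)(t + 3) = 0 at t ∈ {-3, -1, 0}.
The Hessian is diagonal: diag(E_ss, E_tt). Second derivatives: E_ss(-3)=-30, E_ss(2)=30; E_tt(-3)=72, E_tt(-1)=-24, E_tt(0)=36.
Saddle points occur where the two diagonal entries have opposite signs: (-3, -3), (-3, 0), (2, -1). Count: 3.

3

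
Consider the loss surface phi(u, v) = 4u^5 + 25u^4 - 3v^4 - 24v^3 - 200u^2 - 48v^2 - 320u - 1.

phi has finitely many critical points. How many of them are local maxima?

phi separates as a function of u plus a function of v, so ∇phi=0 decouples.
∂phi/∂u = 20(u - 2)(u + 1)(u + 2)(u + 4) = 0 at u ∈ {-4, -2, -1, 2}; ∂phi/∂v = -12v(v + 2)(v + 4) = 0 at v ∈ {-4, -2, 0}.
The Hessian is diagonal: diag(phi_uu, phi_vv). Second derivatives: phi_uu(-4)=-720, phi_uu(-2)=160, phi_uu(-1)=-180, phi_uu(2)=1440; phi_vv(-4)=-96, phi_vv(-2)=48, phi_vv(0)=-96.
Local maxima occur where both diagonal entries negative: (-4, -4), (-4, 0), (-1, -4), (-1, 0). Count: 4.

4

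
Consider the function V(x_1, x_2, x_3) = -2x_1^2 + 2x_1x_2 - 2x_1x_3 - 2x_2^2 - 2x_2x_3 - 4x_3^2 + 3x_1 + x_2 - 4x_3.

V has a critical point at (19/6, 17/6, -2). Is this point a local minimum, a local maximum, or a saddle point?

The Hessian is constant: H = [[-4, 2, -2], [2, -4, -2], [-2, -2, -8]].
Leading principal minors: Δ₁ = -4, Δ₂ = 12, Δ₃ = -48.
The minors alternate sign starting negative (−, +, −), so H is negative definite: a local maximum.

local maximum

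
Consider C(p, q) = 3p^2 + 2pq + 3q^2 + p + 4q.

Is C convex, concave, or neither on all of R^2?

C is quadratic, so its Hessian is the constant matrix H = [[6, 2], [2, 6]].
det(H) = 32, tr(H) = 12.
det(H) > 0 and tr(H) > 0, so H is positive definite everywhere: convex.

convex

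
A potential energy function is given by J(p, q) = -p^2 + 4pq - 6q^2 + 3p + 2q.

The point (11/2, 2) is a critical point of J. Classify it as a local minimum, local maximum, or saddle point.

local maximum

The Hessian of J is constant: H = [[-2, 4], [4, -12]].
det(H) = (-2)·(-12) − 4² = 8.
det(H) > 0 and tr(H) = -14 < 0, so H is negative definite and the point is a local maximum.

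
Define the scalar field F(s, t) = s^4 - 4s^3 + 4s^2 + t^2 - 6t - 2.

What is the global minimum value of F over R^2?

-11

F(s,t) separates as P(s) + Q(t) − 2, so its minimum is min P + min Q − 2.
P'(s) = 4s(s - 2)(s - 1) vanishes at s ∈ {0, 1, 2}; Q'(t) = 2(t - 3) vanishes at t ∈ {3}.
Local minima of P (where P''>0): P(0)=0, P(2)=0. Local minima of Q: Q(3)=-9.
So the global minimum of F is P(0) + Q(3) − 2 = 0 − 9 − 2 = -11, attained at (0, 3).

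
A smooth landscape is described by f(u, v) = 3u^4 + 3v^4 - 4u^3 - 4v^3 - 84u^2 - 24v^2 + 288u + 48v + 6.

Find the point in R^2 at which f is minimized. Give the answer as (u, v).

f(u,v) separates as P(u) + Q(v) + 6, so its minimum is min P + min Q + 6.
P'(u) = 12(u - 3)(u - 2)(u + 4) vanishes at u ∈ {-4, 2, 3}; Q'(v) = 12(v - 2)(v - 1)(v + 2) vanishes at v ∈ {-2, 1, 2}.
Local minima of P (where P''>0): P(-4)=-1472, P(3)=243. Local minima of Q: Q(-2)=-112, Q(2)=16.
So the global minimum of f is P(-4) + Q(-2) + 6 = -1472 − 112 + 6 = -1578, attained at (-4, -2).

(-4, -2)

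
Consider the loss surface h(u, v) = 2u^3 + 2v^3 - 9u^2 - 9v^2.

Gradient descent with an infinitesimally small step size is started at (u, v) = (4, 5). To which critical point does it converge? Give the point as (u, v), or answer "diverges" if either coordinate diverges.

h is separable, so gradient descent decouples: u follows -∂h/∂u, v follows -∂h/∂v.
∂h/∂u = 6u(u - 3); at u=4 this is 24, so u decreases.
∂h/∂v = 6v(v - 3); at v=5 this is 60, so v decreases.
u converges to its nearest critical value 3 (a local min of the u-part); v converges to 3. The iterate converges to (3, 3).

(3, 3)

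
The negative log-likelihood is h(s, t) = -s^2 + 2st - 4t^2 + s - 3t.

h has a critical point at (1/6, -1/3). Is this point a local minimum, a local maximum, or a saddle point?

local maximum

The Hessian of h is constant: H = [[-2, 2], [2, -8]].
det(H) = (-2)·(-8) − 2² = 12.
det(H) > 0 and tr(H) = -10 < 0, so H is negative definite and the point is a local maximum.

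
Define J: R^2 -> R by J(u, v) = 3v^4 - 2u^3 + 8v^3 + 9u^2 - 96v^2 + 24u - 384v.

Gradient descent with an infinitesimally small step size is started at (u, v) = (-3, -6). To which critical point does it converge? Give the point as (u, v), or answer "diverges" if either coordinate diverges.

J is separable, so gradient descent decouples: u follows -∂J/∂u, v follows -∂J/∂v.
∂J/∂u = -6(u - 4)(u + 1); at u=-3 this is -84, so u increases.
∂J/∂v = 12(v - 4)(v + 2)(v + 4); at v=-6 this is -960, so v increases.
u converges to its nearest critical value -1 (a local min of the u-part); v converges to -4. The iterate converges to (-1, -4).

(-1, -4)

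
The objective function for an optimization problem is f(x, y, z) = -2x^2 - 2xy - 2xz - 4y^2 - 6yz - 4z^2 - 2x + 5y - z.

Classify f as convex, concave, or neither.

f is quadratic, so its Hessian is the constant matrix H = [[-4, -2, -2], [-2, -8, -6], [-2, -6, -8]].
Leading principal minors: -4, 28, -96.
Signs alternate −, +, − ⇒ H ≺ 0 ⇒ concave.

concave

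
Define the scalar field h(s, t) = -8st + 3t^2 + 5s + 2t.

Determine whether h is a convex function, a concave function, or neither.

h is quadratic, so its Hessian is the constant matrix H = [[0, -8], [-8, 6]].
det(H) = -64, tr(H) = 6.
det(H) < 0, so H is indefinite: neither convex nor concave.

neither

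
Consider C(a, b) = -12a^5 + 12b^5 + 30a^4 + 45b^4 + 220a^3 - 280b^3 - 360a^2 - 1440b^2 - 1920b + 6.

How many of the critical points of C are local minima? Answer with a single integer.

4

C separates as a function of a plus a function of b, so ∇C=0 decouples.
∂C/∂a = -60a(a - 4)(a - 1)(a + 3) = 0 at a ∈ {-3, 0, 1, 4}; ∂C/∂b = 60(b - 4)(b + 1)(b + 2)(b + 4) = 0 at b ∈ {-4, -2, -1, 4}.
The Hessian is diagonal: diag(C_aa, C_bb). Second derivatives: C_aa(-3)=5040, C_aa(0)=-720, C_aa(1)=720, C_aa(4)=-5040; C_bb(-4)=-2880, C_bb(-2)=720, C_bb(-1)=-900, C_bb(4)=14400.
Local minima occur where both diagonal entries positive: (-3, -2), (-3, 4), (1, -2), (1, 4). Count: 4.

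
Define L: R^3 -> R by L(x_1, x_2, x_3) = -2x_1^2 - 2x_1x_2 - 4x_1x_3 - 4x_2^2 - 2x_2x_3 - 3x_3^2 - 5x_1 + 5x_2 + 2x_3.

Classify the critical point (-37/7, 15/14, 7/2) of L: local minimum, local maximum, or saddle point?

The Hessian is constant: H = [[-4, -2, -4], [-2, -8, -2], [-4, -2, -6]].
Leading principal minors: Δ₁ = -4, Δ₂ = 28, Δ₃ = -56.
The minors alternate sign starting negative (−, +, −), so H is negative definite: a local maximum.

local maximum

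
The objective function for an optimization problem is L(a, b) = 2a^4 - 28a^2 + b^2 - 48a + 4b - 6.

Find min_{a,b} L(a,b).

L(a,b) separates as P(a) + Q(b) − 6, so its minimum is min P + min Q − 6.
P'(a) = 8(a - 3)(a + 1)(a + 2) vanishes at a ∈ {-2, -1, 3}; Q'(b) = 2b + 4 vanishes at b ∈ {-2}.
Local minima of P (where P''>0): P(-2)=16, P(3)=-234. Local minima of Q: Q(-2)=-4.
So the global minimum of L is P(3) + Q(-2) − 6 = -234 − 4 − 6 = -244, attained at (3, -2).

-244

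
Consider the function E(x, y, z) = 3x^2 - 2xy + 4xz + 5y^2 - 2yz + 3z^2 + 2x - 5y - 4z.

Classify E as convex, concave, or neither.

E is quadratic, so its Hessian is the constant matrix H = [[6, -2, 4], [-2, 10, -2], [4, -2, 6]].
Leading principal minors: 6, 56, 184.
All positive ⇒ H ≻ 0 ⇒ convex.

convex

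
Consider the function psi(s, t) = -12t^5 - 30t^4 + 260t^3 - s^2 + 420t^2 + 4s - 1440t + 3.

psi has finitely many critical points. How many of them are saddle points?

psi separates as a function of s plus a function of t, so ∇psi=0 decouples.
∂psi/∂s = -2(s - 2) = 0 at s ∈ {2}; ∂psi/∂t = -60(t - 3)(t - 1)(t + 2)(t + 4) = 0 at t ∈ {-4, -2, 1, 3}.
The Hessian is diagonal: diag(psi_ss, psi_tt). Second derivatives: psi_ss(2)=-2; psi_tt(-4)=4200, psi_tt(-2)=-1800, psi_tt(1)=1800, psi_tt(3)=-4200.
Saddle points occur where the two diagonal entries have opposite signs: (2, -4), (2, 1). Count: 2.

2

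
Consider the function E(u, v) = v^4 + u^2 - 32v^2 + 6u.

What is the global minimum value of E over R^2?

E(u,v) separates as P(u) + Q(v), so its minimum is min P + min Q.
P'(u) = 2u + 6 vanishes at u ∈ {-3}; Q'(v) = 4v(v - 4)(v + 4) vanishes at v ∈ {-4, 0, 4}.
Local minima of P (where P''>0): P(-3)=-9. Local minima of Q: Q(-4)=-256, Q(4)=-256.
So the global minimum of E is P(-3) + Q(-4) = -9 − 256 = -265, attained at (-3, -4).

-265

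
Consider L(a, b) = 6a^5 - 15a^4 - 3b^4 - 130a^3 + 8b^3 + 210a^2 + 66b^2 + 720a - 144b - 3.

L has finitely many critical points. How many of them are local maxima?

4

L separates as a function of a plus a function of b, so ∇L=0 decouples.
∂L/∂a = 30(a - 4)(a - 2)(a + 1)(a + 3) = 0 at a ∈ {-3, -1, 2, 4}; ∂L/∂b = -12(b - 4)(b - 1)(b + 3) = 0 at b ∈ {-3, 1, 4}.
The Hessian is diagonal: diag(L_aa, L_bb). Second derivatives: L_aa(-3)=-2100, L_aa(-1)=900, L_aa(2)=-900, L_aa(4)=2100; L_bb(-3)=-336, L_bb(1)=144, L_bb(4)=-252.
Local maxima occur where both diagonal entries negative: (-3, -3), (-3, 4), (2, -3), (2, 4). Count: 4.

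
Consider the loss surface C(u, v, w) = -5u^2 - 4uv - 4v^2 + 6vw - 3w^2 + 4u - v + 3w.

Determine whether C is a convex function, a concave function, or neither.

C is quadratic, so its Hessian is the constant matrix H = [[-10, -4, 0], [-4, -8, 6], [0, 6, -6]].
Leading principal minors: -10, 64, -24.
Signs alternate −, +, − ⇒ H ≺ 0 ⇒ concave.

concave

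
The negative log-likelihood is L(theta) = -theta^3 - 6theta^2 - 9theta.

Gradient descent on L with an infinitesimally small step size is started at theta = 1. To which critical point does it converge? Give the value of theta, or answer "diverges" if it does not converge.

diverges

L'(theta) = -3(theta + 1)(theta + 3), so L'(1) = -24.
Gradient descent moves in the -L' direction, i.e. theta is increasing.
There is no critical point above theta=1, and L' keeps the same sign, so the iterate runs off to +∞.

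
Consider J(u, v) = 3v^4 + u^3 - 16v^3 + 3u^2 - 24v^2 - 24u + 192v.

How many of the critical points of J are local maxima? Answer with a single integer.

1

J separates as a function of u plus a function of v, so ∇J=0 decouples.
∂J/∂u = 3(u - 2)(u + 4) = 0 at u ∈ {-4, 2}; ∂J/∂v = 12(v - 4)(v - 2)(v + 2) = 0 at v ∈ {-2, 2, 4}.
The Hessian is diagonal: diag(J_uu, J_vv). Second derivatives: J_uu(-4)=-18, J_uu(2)=18; J_vv(-2)=288, J_vv(2)=-96, J_vv(4)=144.
Local maxima occur where both diagonal entries negative: (-4, 2). Count: 1.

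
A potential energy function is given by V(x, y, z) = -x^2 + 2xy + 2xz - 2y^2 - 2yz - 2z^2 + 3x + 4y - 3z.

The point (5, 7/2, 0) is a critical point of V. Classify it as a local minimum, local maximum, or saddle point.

local maximum

The Hessian is constant: H = [[-2, 2, 2], [2, -4, -2], [2, -2, -4]].
Leading principal minors: Δ₁ = -2, Δ₂ = 4, Δ₃ = -8.
The minors alternate sign starting negative (−, +, −), so H is negative definite: a local maximum.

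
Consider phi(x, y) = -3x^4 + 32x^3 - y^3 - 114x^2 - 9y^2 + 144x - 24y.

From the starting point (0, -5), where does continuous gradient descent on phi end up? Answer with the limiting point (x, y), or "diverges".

diverges

phi is separable, so gradient descent decouples: x follows -∂phi/∂x, y follows -∂phi/∂y.
∂phi/∂x = -12(x - 4)(x - 3)(x - 1); at x=0 this is 144, so x decreases.
∂phi/∂y = -3(y + 2)(y + 4); at y=-5 this is -9, so y increases.
The x-coordinate has no critical point in that direction and runs off to infinity.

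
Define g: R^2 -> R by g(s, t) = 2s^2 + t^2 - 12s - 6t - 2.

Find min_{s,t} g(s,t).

-29

g(s,t) separates as P(s) + Q(t) − 2, so its minimum is min P + min Q − 2.
P'(s) = 4s - 12 vanishes at s ∈ {3}; Q'(t) = 2(t - 3) vanishes at t ∈ {3}.
Local minima of P (where P''>0): P(3)=-18. Local minima of Q: Q(3)=-9.
So the global minimum of g is P(3) + Q(3) − 2 = -18 − 9 − 2 = -29, attained at (3, 3).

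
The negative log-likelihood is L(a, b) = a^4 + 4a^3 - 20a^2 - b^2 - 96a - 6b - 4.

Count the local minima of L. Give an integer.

0

L separates as a function of a plus a function of b, so ∇L=0 decouples.
∂L/∂a = 4(a - 3)(a + 2)(a + 4) = 0 at a ∈ {-4, -2, 3}; ∂L/∂b = -2(b + 3) = 0 at b ∈ {-3}.
The Hessian is diagonal: diag(L_aa, L_bb). Second derivatives: L_aa(-4)=56, L_aa(-2)=-40, L_aa(3)=140; L_bb(-3)=-2.
Local minima occur where both diagonal entries positive: none. Count: 0.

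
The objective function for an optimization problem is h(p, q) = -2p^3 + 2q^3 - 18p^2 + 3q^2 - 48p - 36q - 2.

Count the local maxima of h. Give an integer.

1

h separates as a function of p plus a function of q, so ∇h=0 decouples.
∂h/∂p = -6(p + 2)(p + 4) = 0 at p ∈ {-4, -2}; ∂h/∂q = 6(q - 2)(q + 3) = 0 at q ∈ {-3, 2}.
The Hessian is diagonal: diag(h_pp, h_qq). Second derivatives: h_pp(-4)=12, h_pp(-2)=-12; h_qq(-3)=-30, h_qq(2)=30.
Local maxima occur where both diagonal entries negative: (-2, -3). Count: 1.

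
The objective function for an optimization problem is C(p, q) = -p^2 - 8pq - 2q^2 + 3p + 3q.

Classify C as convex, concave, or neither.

neither

C is quadratic, so its Hessian is the constant matrix H = [[-2, -8], [-8, -4]].
det(H) = -56, tr(H) = -6.
det(H) < 0, so H is indefinite: neither convex nor concave.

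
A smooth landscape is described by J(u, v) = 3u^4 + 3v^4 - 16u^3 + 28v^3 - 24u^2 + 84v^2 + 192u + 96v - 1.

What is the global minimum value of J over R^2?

-369

J(u,v) separates as P(u) + Q(v) − 1, so its minimum is min P + min Q − 1.
P'(u) = 12(u - 4)(u - 2)(u + 2) vanishes at u ∈ {-2, 2, 4}; Q'(v) = 12(v + 1)(v + 2)(v + 4) vanishes at v ∈ {-4, -2, -1}.
Local minima of P (where P''>0): P(-2)=-304, P(4)=128. Local minima of Q: Q(-4)=-64, Q(-1)=-37.
So the global minimum of J is P(-2) + Q(-4) − 1 = -304 − 64 − 1 = -369, attained at (-2, -4).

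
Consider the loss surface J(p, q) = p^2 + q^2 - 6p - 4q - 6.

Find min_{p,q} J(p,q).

-19

J(p,q) separates as A(p) + B(q) − 6, so its minimum is min A + min B − 6.
A'(p) = 2p - 6 vanishes at p ∈ {3}; B'(q) = 2q - 4 vanishes at q ∈ {2}.
Local minima of A (where A''>0): A(3)=-9. Local minima of B: B(2)=-4.
So the global minimum of J is A(3) + B(2) − 6 = -9 − 4 − 6 = -19, attained at (3, 2).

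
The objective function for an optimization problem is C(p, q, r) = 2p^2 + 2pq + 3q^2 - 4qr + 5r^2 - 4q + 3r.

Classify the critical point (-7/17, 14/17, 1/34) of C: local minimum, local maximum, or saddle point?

The Hessian is constant: H = [[4, 2, 0], [2, 6, -4], [0, -4, 10]].
Leading principal minors: Δ₁ = 4, Δ₂ = 20, Δ₃ = 136.
All leading minors are positive, so H is positive definite: a local minimum.

local minimum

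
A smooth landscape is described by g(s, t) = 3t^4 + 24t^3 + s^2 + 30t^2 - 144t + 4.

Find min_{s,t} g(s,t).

-83

g(s,t) separates as P(s) + Q(t) + 4, so its minimum is min P + min Q + 4.
P'(s) = 2s vanishes at s ∈ {0}; Q'(t) = 12(t - 1)(t + 3)(t + 4) vanishes at t ∈ {-4, -3, 1}.
Local minima of P (where P''>0): P(0)=0. Local minima of Q: Q(-4)=288, Q(1)=-87.
So the global minimum of g is P(0) + Q(1) + 4 = 0 − 87 + 4 = -83, attained at (0, 1).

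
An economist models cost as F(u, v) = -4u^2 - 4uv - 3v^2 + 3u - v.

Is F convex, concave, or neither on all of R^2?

concave

F is quadratic, so its Hessian is the constant matrix H = [[-8, -4], [-4, -6]].
det(H) = 32, tr(H) = -14.
det(H) > 0 and tr(H) < 0, so H is negative definite everywhere: concave.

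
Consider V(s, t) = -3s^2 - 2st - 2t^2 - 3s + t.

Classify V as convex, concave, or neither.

V is quadratic, so its Hessian is the constant matrix H = [[-6, -2], [-2, -4]].
det(H) = 20, tr(H) = -10.
det(H) > 0 and tr(H) < 0, so H is negative definite everywhere: concave.

concave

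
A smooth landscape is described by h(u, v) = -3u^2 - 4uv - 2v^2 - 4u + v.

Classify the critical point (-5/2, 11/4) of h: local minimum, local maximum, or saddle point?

The Hessian of h is constant: H = [[-6, -4], [-4, -4]].
det(H) = (-6)·(-4) − (-4)² = 8.
det(H) > 0 and tr(H) = -10 < 0, so H is negative definite and the point is a local maximum.

local maximum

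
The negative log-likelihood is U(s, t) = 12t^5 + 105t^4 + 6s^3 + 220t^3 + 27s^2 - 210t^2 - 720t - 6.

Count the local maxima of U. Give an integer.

2

U separates as a function of s plus a function of t, so ∇U=0 decouples.
∂U/∂s = 18s(s + 3) = 0 at s ∈ {-3, 0}; ∂U/∂t = 60(t - 1)(t + 1)(t + 3)(t + 4) = 0 at t ∈ {-4, -3, -1, 1}.
The Hessian is diagonal: diag(U_ss, U_tt). Second derivatives: U_ss(-3)=-54, U_ss(0)=54; U_tt(-4)=-900, U_tt(-3)=480, U_tt(-1)=-720, U_tt(1)=2400.
Local maxima occur where both diagonal entries negative: (-3, -4), (-3, -1). Count: 2.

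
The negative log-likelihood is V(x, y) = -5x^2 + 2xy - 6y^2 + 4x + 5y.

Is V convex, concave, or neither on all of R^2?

V is quadratic, so its Hessian is the constant matrix H = [[-10, 2], [2, -12]].
det(H) = 116, tr(H) = -22.
det(H) > 0 and tr(H) < 0, so H is negative definite everywhere: concave.

concave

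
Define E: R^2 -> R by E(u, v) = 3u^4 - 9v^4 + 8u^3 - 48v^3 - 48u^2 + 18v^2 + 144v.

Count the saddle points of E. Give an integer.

5

E separates as a function of u plus a function of v, so ∇E=0 decouples.
∂E/∂u = 12u(u - 2)(u + 4) = 0 at u ∈ {-4, 0, 2}; ∂E/∂v = -36(v - 1)(v + 1)(v + 4) = 0 at v ∈ {-4, -1, 1}.
The Hessian is diagonal: diag(E_uu, E_vv). Second derivatives: E_uu(-4)=288, E_uu(0)=-96, E_uu(2)=144; E_vv(-4)=-540, E_vv(-1)=216, E_vv(1)=-360.
Saddle points occur where the two diagonal entries have opposite signs: (-4, -4), (-4, 1), (0, -1), (2, -4), (2, 1). Count: 5.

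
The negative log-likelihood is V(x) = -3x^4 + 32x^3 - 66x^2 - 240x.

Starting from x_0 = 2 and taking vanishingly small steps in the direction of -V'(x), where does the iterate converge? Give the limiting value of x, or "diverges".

V'(x) = -12(x - 5)(x - 4)(x + 1), so V'(2) = -216.
Gradient descent moves in the -V' direction, i.e. x is increasing.
The nearest critical point in that direction is x = 4, where V'' = 60 > 0 (a local minimum). The iterate converges there.

4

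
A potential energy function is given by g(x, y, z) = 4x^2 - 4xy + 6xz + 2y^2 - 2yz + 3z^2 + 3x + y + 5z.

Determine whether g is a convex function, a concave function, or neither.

convex

g is quadratic, so its Hessian is the constant matrix H = [[8, -4, 6], [-4, 4, -2], [6, -2, 6]].
Leading principal minors: 8, 16, 16.
All positive ⇒ H ≻ 0 ⇒ convex.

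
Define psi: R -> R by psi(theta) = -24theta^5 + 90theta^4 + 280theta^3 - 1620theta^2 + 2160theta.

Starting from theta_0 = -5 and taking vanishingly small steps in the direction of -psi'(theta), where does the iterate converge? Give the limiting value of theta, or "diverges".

-3

psi'(theta) = -120(theta - 3)(theta - 2)(theta - 1)(theta + 3), so psi'(-5) = -80640.
Gradient descent moves in the -psi' direction, i.e. theta is increasing.
The nearest critical point in that direction is theta = -3, where psi'' = 14400 > 0 (a local minimum). The iterate converges there.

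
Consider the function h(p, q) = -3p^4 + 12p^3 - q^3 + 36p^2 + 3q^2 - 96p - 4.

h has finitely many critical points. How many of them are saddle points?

h separates as a function of p plus a function of q, so ∇h=0 decouples.
∂h/∂p = -12(p - 4)(p - 1)(p + 2) = 0 at p ∈ {-2, 1, 4}; ∂h/∂q = -3q(q - 2) = 0 at q ∈ {0, 2}.
The Hessian is diagonal: diag(h_pp, h_qq). Second derivatives: h_pp(-2)=-216, h_pp(1)=108, h_pp(4)=-216; h_qq(0)=6, h_qq(2)=-6.
Saddle points occur where the two diagonal entries have opposite signs: (-2, 0), (1, 2), (4, 0). Count: 3.

3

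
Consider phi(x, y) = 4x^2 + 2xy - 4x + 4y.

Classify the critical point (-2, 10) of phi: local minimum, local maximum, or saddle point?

saddle point

The Hessian of phi is constant: H = [[8, 2], [2, 0]].
det(H) = 8·0 − 2² = -4.
Since det(H) < 0, H is indefinite and the critical point is a saddle point.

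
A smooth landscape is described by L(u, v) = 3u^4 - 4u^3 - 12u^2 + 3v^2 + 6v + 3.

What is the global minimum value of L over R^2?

L(u,v) separates as P(u) + Q(v) + 3, so its minimum is min P + min Q + 3.
P'(u) = 12u(u - 2)(u + 1) vanishes at u ∈ {-1, 0, 2}; Q'(v) = 6v + 6 vanishes at v ∈ {-1}.
Local minima of P (where P''>0): P(-1)=-5, P(2)=-32. Local minima of Q: Q(-1)=-3.
So the global minimum of L is P(2) + Q(-1) + 3 = -32 − 3 + 3 = -32, attained at (2, -1).

-32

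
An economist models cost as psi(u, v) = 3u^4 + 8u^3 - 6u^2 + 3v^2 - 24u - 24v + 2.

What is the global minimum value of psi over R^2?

-65

psi(u,v) separates as P(u) + Q(v) + 2, so its minimum is min P + min Q + 2.
P'(u) = 12(u - 1)(u + 1)(u + 2) vanishes at u ∈ {-2, -1, 1}; Q'(v) = 6v - 24 vanishes at v ∈ {4}.
Local minima of P (where P''>0): P(-2)=8, P(1)=-19. Local minima of Q: Q(4)=-48.
So the global minimum of psi is P(1) + Q(4) + 2 = -19 − 48 + 2 = -65, attained at (1, 4).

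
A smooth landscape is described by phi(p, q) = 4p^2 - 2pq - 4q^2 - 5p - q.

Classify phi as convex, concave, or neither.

phi is quadratic, so its Hessian is the constant matrix H = [[8, -2], [-2, -8]].
det(H) = -68, tr(H) = 0.
det(H) < 0, so H is indefinite: neither convex nor concave.

neither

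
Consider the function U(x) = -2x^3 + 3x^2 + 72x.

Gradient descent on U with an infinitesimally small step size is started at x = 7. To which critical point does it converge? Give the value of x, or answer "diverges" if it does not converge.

U'(x) = -6(x - 4)(x + 3), so U'(7) = -180.
Gradient descent moves in the -U' direction, i.e. x is increasing.
There is no critical point above x=7, and U' keeps the same sign, so the iterate runs off to +∞.

diverges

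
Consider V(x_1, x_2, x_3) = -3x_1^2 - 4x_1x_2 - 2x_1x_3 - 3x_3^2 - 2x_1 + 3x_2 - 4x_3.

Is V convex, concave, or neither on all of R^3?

neither

V is quadratic, so its Hessian is the constant matrix H = [[-6, -4, -2], [-4, 0, 0], [-2, 0, -6]].
Leading principal minors: -6, -16, 96.
Neither pattern holds ⇒ H is indefinite ⇒ neither convex nor concave.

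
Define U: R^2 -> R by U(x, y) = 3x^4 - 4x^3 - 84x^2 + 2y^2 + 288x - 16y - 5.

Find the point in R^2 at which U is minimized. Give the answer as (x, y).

(-4, 4)

U(x,y) separates as P(x) + Q(y) − 5, so its minimum is min P + min Q − 5.
P'(x) = 12(x - 3)(x - 2)(x + 4) vanishes at x ∈ {-4, 2, 3}; Q'(y) = 4y - 16 vanishes at y ∈ {4}.
Local minima of P (where P''>0): P(-4)=-1472, P(3)=243. Local minima of Q: Q(4)=-32.
So the global minimum of U is P(-4) + Q(4) − 5 = -1472 − 32 − 5 = -1509, attained at (-4, 4).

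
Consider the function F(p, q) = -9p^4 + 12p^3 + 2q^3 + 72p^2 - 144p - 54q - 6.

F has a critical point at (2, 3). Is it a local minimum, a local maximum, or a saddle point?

saddle point

The mixed partial ∂²F/∂p∂q is 0, so the Hessian at any point is diag(F_pp, F_qq) = diag(36(-3p^2 + 2p + 4), 12q).
At (2, 3): H = diag(-144, 36).
The eigenvalues have opposite signs, so H is indefinite: a saddle point.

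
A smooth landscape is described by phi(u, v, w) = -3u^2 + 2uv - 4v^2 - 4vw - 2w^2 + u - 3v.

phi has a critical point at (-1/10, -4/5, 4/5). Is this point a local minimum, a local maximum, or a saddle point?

The Hessian is constant: H = [[-6, 2, 0], [2, -8, -4], [0, -4, -4]].
Leading principal minors: Δ₁ = -6, Δ₂ = 44, Δ₃ = -80.
The minors alternate sign starting negative (−, +, −), so H is negative definite: a local maximum.

local maximum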